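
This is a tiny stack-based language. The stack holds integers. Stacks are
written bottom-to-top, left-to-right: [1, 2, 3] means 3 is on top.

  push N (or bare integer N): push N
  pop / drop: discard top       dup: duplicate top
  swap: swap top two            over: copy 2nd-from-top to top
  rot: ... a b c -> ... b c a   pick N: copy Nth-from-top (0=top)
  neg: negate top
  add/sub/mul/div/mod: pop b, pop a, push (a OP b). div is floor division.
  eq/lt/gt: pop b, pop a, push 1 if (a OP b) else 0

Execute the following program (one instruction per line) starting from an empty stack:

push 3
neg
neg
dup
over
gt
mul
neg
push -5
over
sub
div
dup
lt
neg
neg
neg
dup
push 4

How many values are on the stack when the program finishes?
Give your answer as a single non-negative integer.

Answer: 3

Derivation:
After 'push 3': stack = [3] (depth 1)
After 'neg': stack = [-3] (depth 1)
After 'neg': stack = [3] (depth 1)
After 'dup': stack = [3, 3] (depth 2)
After 'over': stack = [3, 3, 3] (depth 3)
After 'gt': stack = [3, 0] (depth 2)
After 'mul': stack = [0] (depth 1)
After 'neg': stack = [0] (depth 1)
After 'push -5': stack = [0, -5] (depth 2)
After 'over': stack = [0, -5, 0] (depth 3)
After 'sub': stack = [0, -5] (depth 2)
After 'div': stack = [0] (depth 1)
After 'dup': stack = [0, 0] (depth 2)
After 'lt': stack = [0] (depth 1)
After 'neg': stack = [0] (depth 1)
After 'neg': stack = [0] (depth 1)
After 'neg': stack = [0] (depth 1)
After 'dup': stack = [0, 0] (depth 2)
After 'push 4': stack = [0, 0, 4] (depth 3)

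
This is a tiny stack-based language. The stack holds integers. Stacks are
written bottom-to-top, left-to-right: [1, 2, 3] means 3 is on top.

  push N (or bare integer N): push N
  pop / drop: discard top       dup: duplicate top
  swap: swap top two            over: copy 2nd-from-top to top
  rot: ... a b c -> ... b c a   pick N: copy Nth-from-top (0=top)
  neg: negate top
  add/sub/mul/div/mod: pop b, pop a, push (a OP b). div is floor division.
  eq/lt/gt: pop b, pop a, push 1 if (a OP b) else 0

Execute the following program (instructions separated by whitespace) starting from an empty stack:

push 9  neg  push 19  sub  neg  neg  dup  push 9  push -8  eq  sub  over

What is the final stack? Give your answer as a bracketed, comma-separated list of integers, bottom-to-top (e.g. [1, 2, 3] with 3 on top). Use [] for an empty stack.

After 'push 9': [9]
After 'neg': [-9]
After 'push 19': [-9, 19]
After 'sub': [-28]
After 'neg': [28]
After 'neg': [-28]
After 'dup': [-28, -28]
After 'push 9': [-28, -28, 9]
After 'push -8': [-28, -28, 9, -8]
After 'eq': [-28, -28, 0]
After 'sub': [-28, -28]
After 'over': [-28, -28, -28]

Answer: [-28, -28, -28]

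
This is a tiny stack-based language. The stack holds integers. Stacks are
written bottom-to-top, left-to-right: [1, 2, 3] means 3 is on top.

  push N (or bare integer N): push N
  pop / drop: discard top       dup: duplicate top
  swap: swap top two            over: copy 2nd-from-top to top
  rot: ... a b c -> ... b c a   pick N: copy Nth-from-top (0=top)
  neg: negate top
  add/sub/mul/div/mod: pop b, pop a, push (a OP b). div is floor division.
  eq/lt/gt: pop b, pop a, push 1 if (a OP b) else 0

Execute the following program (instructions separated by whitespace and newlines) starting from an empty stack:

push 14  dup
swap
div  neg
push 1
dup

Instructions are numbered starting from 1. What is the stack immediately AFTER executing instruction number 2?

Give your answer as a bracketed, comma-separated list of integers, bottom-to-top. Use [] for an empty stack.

Step 1 ('push 14'): [14]
Step 2 ('dup'): [14, 14]

Answer: [14, 14]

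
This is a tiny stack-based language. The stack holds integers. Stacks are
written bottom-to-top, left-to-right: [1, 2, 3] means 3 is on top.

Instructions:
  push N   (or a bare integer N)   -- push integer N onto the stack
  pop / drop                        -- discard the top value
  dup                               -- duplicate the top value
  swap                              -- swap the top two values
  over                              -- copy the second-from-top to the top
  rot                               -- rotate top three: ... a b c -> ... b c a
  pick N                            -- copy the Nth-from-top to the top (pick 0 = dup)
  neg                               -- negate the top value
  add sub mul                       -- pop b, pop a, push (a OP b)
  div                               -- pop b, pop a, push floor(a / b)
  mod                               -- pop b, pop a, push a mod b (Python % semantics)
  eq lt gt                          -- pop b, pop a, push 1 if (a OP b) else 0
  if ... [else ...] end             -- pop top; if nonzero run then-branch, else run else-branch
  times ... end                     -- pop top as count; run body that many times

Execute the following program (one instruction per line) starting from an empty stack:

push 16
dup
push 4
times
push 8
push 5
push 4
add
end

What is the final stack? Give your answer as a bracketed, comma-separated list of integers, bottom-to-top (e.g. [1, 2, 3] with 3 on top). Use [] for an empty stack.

After 'push 16': [16]
After 'dup': [16, 16]
After 'push 4': [16, 16, 4]
After 'times': [16, 16]
After 'push 8': [16, 16, 8]
After 'push 5': [16, 16, 8, 5]
After 'push 4': [16, 16, 8, 5, 4]
After 'add': [16, 16, 8, 9]
After 'push 8': [16, 16, 8, 9, 8]
After 'push 5': [16, 16, 8, 9, 8, 5]
After 'push 4': [16, 16, 8, 9, 8, 5, 4]
After 'add': [16, 16, 8, 9, 8, 9]
After 'push 8': [16, 16, 8, 9, 8, 9, 8]
After 'push 5': [16, 16, 8, 9, 8, 9, 8, 5]
After 'push 4': [16, 16, 8, 9, 8, 9, 8, 5, 4]
After 'add': [16, 16, 8, 9, 8, 9, 8, 9]
After 'push 8': [16, 16, 8, 9, 8, 9, 8, 9, 8]
After 'push 5': [16, 16, 8, 9, 8, 9, 8, 9, 8, 5]
After 'push 4': [16, 16, 8, 9, 8, 9, 8, 9, 8, 5, 4]
After 'add': [16, 16, 8, 9, 8, 9, 8, 9, 8, 9]

Answer: [16, 16, 8, 9, 8, 9, 8, 9, 8, 9]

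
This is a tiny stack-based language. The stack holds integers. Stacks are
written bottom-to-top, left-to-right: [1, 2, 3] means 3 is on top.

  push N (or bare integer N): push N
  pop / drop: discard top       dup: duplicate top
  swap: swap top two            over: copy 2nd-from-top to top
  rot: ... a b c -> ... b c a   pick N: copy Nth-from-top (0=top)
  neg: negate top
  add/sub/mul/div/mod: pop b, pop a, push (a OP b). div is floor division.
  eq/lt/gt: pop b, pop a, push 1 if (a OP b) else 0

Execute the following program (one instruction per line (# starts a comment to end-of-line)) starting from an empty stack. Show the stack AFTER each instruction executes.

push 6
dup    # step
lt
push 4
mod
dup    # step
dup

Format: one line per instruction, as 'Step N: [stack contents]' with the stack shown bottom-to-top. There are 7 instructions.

Step 1: [6]
Step 2: [6, 6]
Step 3: [0]
Step 4: [0, 4]
Step 5: [0]
Step 6: [0, 0]
Step 7: [0, 0, 0]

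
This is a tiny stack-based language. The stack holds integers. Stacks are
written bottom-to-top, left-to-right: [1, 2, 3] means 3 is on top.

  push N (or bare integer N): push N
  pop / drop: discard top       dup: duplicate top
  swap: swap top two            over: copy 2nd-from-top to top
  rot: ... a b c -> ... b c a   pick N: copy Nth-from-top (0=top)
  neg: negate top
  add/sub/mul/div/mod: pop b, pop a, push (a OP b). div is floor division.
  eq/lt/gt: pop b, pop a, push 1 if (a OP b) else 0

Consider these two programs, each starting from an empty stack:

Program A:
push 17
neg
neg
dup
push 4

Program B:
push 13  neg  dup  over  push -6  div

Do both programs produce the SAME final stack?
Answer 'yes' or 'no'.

Answer: no

Derivation:
Program A trace:
  After 'push 17': [17]
  After 'neg': [-17]
  After 'neg': [17]
  After 'dup': [17, 17]
  After 'push 4': [17, 17, 4]
Program A final stack: [17, 17, 4]

Program B trace:
  After 'push 13': [13]
  After 'neg': [-13]
  After 'dup': [-13, -13]
  After 'over': [-13, -13, -13]
  After 'push -6': [-13, -13, -13, -6]
  After 'div': [-13, -13, 2]
Program B final stack: [-13, -13, 2]
Same: no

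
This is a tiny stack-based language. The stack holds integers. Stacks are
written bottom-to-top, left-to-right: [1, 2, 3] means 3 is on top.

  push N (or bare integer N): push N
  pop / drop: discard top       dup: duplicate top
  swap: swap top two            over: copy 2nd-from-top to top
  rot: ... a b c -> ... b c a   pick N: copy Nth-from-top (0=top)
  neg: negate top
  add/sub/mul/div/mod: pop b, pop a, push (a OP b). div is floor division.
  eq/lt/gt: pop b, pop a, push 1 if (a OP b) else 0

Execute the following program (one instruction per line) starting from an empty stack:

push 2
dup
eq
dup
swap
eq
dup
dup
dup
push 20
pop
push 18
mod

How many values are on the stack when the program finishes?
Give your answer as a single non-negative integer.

After 'push 2': stack = [2] (depth 1)
After 'dup': stack = [2, 2] (depth 2)
After 'eq': stack = [1] (depth 1)
After 'dup': stack = [1, 1] (depth 2)
After 'swap': stack = [1, 1] (depth 2)
After 'eq': stack = [1] (depth 1)
After 'dup': stack = [1, 1] (depth 2)
After 'dup': stack = [1, 1, 1] (depth 3)
After 'dup': stack = [1, 1, 1, 1] (depth 4)
After 'push 20': stack = [1, 1, 1, 1, 20] (depth 5)
After 'pop': stack = [1, 1, 1, 1] (depth 4)
After 'push 18': stack = [1, 1, 1, 1, 18] (depth 5)
After 'mod': stack = [1, 1, 1, 1] (depth 4)

Answer: 4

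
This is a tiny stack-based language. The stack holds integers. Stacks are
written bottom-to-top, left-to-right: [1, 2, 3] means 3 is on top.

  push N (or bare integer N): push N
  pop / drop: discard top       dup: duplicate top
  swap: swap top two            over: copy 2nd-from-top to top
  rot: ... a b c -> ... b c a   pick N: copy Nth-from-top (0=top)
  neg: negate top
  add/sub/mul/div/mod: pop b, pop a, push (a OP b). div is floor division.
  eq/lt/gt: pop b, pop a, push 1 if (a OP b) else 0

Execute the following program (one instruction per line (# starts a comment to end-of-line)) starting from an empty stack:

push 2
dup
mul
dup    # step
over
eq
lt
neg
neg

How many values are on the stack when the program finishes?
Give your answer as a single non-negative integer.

After 'push 2': stack = [2] (depth 1)
After 'dup': stack = [2, 2] (depth 2)
After 'mul': stack = [4] (depth 1)
After 'dup': stack = [4, 4] (depth 2)
After 'over': stack = [4, 4, 4] (depth 3)
After 'eq': stack = [4, 1] (depth 2)
After 'lt': stack = [0] (depth 1)
After 'neg': stack = [0] (depth 1)
After 'neg': stack = [0] (depth 1)

Answer: 1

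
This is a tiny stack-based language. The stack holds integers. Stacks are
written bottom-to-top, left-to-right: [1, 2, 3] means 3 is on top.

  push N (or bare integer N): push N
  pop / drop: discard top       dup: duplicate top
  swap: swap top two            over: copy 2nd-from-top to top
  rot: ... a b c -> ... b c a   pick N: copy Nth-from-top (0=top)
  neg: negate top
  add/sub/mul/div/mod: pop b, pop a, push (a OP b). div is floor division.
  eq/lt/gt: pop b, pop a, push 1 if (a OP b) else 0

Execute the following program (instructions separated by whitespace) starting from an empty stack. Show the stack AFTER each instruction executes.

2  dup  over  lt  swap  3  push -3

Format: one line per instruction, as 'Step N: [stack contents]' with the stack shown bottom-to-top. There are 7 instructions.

Step 1: [2]
Step 2: [2, 2]
Step 3: [2, 2, 2]
Step 4: [2, 0]
Step 5: [0, 2]
Step 6: [0, 2, 3]
Step 7: [0, 2, 3, -3]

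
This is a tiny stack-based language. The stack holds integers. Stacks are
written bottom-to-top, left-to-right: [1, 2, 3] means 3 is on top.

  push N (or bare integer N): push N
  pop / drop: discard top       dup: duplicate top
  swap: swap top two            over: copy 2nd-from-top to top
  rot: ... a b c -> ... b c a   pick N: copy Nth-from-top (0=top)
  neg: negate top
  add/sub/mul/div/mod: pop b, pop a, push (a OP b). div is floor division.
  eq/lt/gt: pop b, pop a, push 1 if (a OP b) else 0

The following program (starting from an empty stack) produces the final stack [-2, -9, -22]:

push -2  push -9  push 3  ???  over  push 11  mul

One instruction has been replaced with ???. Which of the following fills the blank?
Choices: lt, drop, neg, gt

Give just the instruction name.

Answer: drop

Derivation:
Stack before ???: [-2, -9, 3]
Stack after ???:  [-2, -9]
Checking each choice:
  lt: produces [-2, 1, -22]
  drop: MATCH
  neg: produces [-2, -9, -3, -99]
  gt: produces [-2, 0, -22]


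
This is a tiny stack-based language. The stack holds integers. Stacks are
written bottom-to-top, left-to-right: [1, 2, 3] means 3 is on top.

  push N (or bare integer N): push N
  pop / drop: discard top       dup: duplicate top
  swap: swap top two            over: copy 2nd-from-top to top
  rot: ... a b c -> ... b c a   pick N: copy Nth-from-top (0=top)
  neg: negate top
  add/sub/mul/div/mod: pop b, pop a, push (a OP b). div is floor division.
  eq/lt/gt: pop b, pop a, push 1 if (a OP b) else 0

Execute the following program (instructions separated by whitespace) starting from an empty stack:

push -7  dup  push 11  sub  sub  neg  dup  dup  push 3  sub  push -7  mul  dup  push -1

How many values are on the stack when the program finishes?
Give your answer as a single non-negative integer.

After 'push -7': stack = [-7] (depth 1)
After 'dup': stack = [-7, -7] (depth 2)
After 'push 11': stack = [-7, -7, 11] (depth 3)
After 'sub': stack = [-7, -18] (depth 2)
After 'sub': stack = [11] (depth 1)
After 'neg': stack = [-11] (depth 1)
After 'dup': stack = [-11, -11] (depth 2)
After 'dup': stack = [-11, -11, -11] (depth 3)
After 'push 3': stack = [-11, -11, -11, 3] (depth 4)
After 'sub': stack = [-11, -11, -14] (depth 3)
After 'push -7': stack = [-11, -11, -14, -7] (depth 4)
After 'mul': stack = [-11, -11, 98] (depth 3)
After 'dup': stack = [-11, -11, 98, 98] (depth 4)
After 'push -1': stack = [-11, -11, 98, 98, -1] (depth 5)

Answer: 5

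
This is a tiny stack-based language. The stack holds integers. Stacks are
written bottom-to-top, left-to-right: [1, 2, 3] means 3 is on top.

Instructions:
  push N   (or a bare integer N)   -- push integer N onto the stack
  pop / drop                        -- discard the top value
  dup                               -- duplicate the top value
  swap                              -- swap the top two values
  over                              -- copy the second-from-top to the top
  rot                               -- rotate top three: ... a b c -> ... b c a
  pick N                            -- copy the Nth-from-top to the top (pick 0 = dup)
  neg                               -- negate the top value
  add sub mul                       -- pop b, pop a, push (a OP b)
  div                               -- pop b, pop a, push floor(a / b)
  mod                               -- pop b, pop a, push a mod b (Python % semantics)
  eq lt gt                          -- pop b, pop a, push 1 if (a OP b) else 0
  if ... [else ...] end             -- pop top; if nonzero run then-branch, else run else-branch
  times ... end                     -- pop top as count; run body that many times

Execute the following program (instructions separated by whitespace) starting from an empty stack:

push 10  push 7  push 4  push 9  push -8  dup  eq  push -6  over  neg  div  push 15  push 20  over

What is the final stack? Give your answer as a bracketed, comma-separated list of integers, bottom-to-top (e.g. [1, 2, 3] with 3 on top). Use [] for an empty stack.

After 'push 10': [10]
After 'push 7': [10, 7]
After 'push 4': [10, 7, 4]
After 'push 9': [10, 7, 4, 9]
After 'push -8': [10, 7, 4, 9, -8]
After 'dup': [10, 7, 4, 9, -8, -8]
After 'eq': [10, 7, 4, 9, 1]
After 'push -6': [10, 7, 4, 9, 1, -6]
After 'over': [10, 7, 4, 9, 1, -6, 1]
After 'neg': [10, 7, 4, 9, 1, -6, -1]
After 'div': [10, 7, 4, 9, 1, 6]
After 'push 15': [10, 7, 4, 9, 1, 6, 15]
After 'push 20': [10, 7, 4, 9, 1, 6, 15, 20]
After 'over': [10, 7, 4, 9, 1, 6, 15, 20, 15]

Answer: [10, 7, 4, 9, 1, 6, 15, 20, 15]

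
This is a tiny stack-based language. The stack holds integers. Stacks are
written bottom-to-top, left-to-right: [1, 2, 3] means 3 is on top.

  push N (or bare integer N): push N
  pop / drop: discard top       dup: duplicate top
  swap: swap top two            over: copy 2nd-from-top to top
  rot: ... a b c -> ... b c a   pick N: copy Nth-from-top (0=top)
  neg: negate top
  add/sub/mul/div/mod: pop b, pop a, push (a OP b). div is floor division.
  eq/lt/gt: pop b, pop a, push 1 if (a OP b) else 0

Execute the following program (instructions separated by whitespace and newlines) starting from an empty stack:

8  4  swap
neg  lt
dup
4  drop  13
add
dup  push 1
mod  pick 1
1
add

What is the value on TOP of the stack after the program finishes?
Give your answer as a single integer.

After 'push 8': [8]
After 'push 4': [8, 4]
After 'swap': [4, 8]
After 'neg': [4, -8]
After 'lt': [0]
After 'dup': [0, 0]
After 'push 4': [0, 0, 4]
After 'drop': [0, 0]
After 'push 13': [0, 0, 13]
After 'add': [0, 13]
After 'dup': [0, 13, 13]
After 'push 1': [0, 13, 13, 1]
After 'mod': [0, 13, 0]
After 'pick 1': [0, 13, 0, 13]
After 'push 1': [0, 13, 0, 13, 1]
After 'add': [0, 13, 0, 14]

Answer: 14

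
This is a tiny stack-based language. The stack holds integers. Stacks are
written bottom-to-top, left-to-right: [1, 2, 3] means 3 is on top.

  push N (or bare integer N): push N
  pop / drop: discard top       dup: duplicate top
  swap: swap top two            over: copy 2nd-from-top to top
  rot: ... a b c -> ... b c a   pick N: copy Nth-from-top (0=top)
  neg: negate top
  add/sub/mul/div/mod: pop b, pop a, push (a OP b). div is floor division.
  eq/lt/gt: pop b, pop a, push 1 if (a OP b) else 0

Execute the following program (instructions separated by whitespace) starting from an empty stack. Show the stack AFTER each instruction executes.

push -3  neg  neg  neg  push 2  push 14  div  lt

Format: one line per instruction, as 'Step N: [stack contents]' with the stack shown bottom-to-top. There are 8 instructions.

Step 1: [-3]
Step 2: [3]
Step 3: [-3]
Step 4: [3]
Step 5: [3, 2]
Step 6: [3, 2, 14]
Step 7: [3, 0]
Step 8: [0]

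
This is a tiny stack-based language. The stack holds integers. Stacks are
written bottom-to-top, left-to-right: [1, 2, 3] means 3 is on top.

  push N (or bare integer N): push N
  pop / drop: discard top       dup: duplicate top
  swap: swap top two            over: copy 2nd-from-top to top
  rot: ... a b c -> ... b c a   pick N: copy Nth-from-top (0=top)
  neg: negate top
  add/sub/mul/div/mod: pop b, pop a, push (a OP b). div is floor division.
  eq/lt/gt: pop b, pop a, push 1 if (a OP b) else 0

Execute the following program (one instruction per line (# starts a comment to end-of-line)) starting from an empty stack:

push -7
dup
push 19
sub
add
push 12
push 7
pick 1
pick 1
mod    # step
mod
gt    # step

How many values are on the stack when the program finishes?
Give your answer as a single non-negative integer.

Answer: 2

Derivation:
After 'push -7': stack = [-7] (depth 1)
After 'dup': stack = [-7, -7] (depth 2)
After 'push 19': stack = [-7, -7, 19] (depth 3)
After 'sub': stack = [-7, -26] (depth 2)
After 'add': stack = [-33] (depth 1)
After 'push 12': stack = [-33, 12] (depth 2)
After 'push 7': stack = [-33, 12, 7] (depth 3)
After 'pick 1': stack = [-33, 12, 7, 12] (depth 4)
After 'pick 1': stack = [-33, 12, 7, 12, 7] (depth 5)
After 'mod': stack = [-33, 12, 7, 5] (depth 4)
After 'mod': stack = [-33, 12, 2] (depth 3)
After 'gt': stack = [-33, 1] (depth 2)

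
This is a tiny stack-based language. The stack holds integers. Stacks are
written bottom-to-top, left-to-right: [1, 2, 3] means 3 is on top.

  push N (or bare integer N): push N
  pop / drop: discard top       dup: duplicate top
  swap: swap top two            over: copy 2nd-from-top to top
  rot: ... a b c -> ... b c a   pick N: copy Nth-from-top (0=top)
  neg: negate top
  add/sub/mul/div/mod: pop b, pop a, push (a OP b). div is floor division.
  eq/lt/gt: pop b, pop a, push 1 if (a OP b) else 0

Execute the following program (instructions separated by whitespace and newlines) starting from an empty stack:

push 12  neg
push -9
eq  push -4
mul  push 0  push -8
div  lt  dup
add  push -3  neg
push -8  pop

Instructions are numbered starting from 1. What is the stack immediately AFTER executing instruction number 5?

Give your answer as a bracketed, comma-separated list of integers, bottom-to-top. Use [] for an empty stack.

Answer: [0, -4]

Derivation:
Step 1 ('push 12'): [12]
Step 2 ('neg'): [-12]
Step 3 ('push -9'): [-12, -9]
Step 4 ('eq'): [0]
Step 5 ('push -4'): [0, -4]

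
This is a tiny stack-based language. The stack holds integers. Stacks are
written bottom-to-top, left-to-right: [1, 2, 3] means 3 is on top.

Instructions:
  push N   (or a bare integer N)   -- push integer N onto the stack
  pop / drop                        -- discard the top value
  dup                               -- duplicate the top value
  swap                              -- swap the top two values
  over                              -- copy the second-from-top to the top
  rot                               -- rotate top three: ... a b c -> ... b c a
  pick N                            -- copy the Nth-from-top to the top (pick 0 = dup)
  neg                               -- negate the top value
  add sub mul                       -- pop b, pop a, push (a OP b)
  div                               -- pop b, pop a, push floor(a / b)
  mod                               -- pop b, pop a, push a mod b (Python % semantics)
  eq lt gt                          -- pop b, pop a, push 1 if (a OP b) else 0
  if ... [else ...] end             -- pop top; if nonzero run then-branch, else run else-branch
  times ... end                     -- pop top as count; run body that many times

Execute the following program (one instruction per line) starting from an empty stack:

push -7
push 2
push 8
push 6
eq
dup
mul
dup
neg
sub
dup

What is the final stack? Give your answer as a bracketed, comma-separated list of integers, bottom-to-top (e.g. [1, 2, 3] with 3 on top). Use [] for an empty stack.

After 'push -7': [-7]
After 'push 2': [-7, 2]
After 'push 8': [-7, 2, 8]
After 'push 6': [-7, 2, 8, 6]
After 'eq': [-7, 2, 0]
After 'dup': [-7, 2, 0, 0]
After 'mul': [-7, 2, 0]
After 'dup': [-7, 2, 0, 0]
After 'neg': [-7, 2, 0, 0]
After 'sub': [-7, 2, 0]
After 'dup': [-7, 2, 0, 0]

Answer: [-7, 2, 0, 0]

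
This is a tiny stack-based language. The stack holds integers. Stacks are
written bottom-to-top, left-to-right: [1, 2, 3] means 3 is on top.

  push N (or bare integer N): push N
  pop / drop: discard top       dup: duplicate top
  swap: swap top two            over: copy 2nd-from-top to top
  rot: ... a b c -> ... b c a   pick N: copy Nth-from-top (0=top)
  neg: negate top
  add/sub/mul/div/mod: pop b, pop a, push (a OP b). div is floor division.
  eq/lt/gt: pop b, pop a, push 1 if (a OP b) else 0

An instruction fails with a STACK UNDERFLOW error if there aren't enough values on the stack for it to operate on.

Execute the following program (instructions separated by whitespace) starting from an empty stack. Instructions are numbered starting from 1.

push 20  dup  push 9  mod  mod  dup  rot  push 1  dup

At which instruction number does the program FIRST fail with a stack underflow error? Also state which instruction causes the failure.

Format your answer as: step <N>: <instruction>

Step 1 ('push 20'): stack = [20], depth = 1
Step 2 ('dup'): stack = [20, 20], depth = 2
Step 3 ('push 9'): stack = [20, 20, 9], depth = 3
Step 4 ('mod'): stack = [20, 2], depth = 2
Step 5 ('mod'): stack = [0], depth = 1
Step 6 ('dup'): stack = [0, 0], depth = 2
Step 7 ('rot'): needs 3 value(s) but depth is 2 — STACK UNDERFLOW

Answer: step 7: rot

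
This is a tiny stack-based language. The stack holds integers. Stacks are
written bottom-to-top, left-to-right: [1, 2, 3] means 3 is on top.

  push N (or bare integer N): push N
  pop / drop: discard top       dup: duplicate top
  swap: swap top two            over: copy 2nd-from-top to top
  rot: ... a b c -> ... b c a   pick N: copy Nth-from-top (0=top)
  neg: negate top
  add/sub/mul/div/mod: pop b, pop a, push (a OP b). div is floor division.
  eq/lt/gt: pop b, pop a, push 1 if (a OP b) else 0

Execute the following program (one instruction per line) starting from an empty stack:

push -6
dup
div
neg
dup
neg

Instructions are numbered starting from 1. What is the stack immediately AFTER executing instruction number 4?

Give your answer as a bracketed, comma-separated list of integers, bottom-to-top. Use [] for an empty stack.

Answer: [-1]

Derivation:
Step 1 ('push -6'): [-6]
Step 2 ('dup'): [-6, -6]
Step 3 ('div'): [1]
Step 4 ('neg'): [-1]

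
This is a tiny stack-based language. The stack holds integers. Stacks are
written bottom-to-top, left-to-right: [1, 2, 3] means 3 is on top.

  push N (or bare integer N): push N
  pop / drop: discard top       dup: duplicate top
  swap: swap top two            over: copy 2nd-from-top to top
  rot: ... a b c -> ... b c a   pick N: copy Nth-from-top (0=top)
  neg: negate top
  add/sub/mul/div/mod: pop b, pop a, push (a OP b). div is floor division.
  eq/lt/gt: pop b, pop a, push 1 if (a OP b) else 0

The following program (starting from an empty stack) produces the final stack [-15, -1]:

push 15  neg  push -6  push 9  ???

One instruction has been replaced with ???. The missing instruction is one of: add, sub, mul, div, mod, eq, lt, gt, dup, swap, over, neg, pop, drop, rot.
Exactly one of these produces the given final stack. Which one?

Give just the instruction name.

Stack before ???: [-15, -6, 9]
Stack after ???:  [-15, -1]
The instruction that transforms [-15, -6, 9] -> [-15, -1] is: div

Answer: div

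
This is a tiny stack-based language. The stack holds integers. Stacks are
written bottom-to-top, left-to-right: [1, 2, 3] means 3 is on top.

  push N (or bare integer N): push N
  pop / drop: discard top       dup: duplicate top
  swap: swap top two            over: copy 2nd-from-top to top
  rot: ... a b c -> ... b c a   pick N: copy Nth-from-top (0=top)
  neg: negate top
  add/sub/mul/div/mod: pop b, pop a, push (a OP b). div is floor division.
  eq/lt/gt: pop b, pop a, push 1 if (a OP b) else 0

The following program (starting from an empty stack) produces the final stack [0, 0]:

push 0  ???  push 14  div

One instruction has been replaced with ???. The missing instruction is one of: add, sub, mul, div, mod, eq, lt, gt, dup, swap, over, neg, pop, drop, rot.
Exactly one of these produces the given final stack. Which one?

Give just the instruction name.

Answer: dup

Derivation:
Stack before ???: [0]
Stack after ???:  [0, 0]
The instruction that transforms [0] -> [0, 0] is: dup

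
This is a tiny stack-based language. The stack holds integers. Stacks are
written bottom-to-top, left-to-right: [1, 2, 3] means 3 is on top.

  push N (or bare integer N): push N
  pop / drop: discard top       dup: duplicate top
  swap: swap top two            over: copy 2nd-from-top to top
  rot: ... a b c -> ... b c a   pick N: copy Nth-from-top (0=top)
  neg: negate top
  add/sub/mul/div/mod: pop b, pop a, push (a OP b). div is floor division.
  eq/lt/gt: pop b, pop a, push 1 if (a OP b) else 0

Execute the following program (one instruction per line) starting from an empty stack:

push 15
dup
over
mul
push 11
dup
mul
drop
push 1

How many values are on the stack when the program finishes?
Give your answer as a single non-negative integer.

After 'push 15': stack = [15] (depth 1)
After 'dup': stack = [15, 15] (depth 2)
After 'over': stack = [15, 15, 15] (depth 3)
After 'mul': stack = [15, 225] (depth 2)
After 'push 11': stack = [15, 225, 11] (depth 3)
After 'dup': stack = [15, 225, 11, 11] (depth 4)
After 'mul': stack = [15, 225, 121] (depth 3)
After 'drop': stack = [15, 225] (depth 2)
After 'push 1': stack = [15, 225, 1] (depth 3)

Answer: 3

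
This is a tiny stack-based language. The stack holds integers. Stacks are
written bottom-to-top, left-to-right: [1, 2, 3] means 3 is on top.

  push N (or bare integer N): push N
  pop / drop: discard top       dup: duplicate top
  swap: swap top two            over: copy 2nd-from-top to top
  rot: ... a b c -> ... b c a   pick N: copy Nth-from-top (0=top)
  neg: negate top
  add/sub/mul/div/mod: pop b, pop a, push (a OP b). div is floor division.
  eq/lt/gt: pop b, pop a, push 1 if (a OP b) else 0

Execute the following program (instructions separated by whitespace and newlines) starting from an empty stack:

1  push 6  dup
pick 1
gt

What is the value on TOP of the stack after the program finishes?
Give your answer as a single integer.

Answer: 0

Derivation:
After 'push 1': [1]
After 'push 6': [1, 6]
After 'dup': [1, 6, 6]
After 'pick 1': [1, 6, 6, 6]
After 'gt': [1, 6, 0]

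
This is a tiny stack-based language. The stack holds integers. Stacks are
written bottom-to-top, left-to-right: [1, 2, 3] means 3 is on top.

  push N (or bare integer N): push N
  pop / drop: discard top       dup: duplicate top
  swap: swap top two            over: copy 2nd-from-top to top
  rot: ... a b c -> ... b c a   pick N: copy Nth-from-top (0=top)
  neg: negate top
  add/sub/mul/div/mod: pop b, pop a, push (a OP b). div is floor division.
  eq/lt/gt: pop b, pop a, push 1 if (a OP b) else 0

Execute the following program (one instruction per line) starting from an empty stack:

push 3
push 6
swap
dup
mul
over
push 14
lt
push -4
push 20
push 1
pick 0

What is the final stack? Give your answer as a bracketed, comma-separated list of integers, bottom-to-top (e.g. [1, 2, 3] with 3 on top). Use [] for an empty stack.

Answer: [6, 9, 1, -4, 20, 1, 1]

Derivation:
After 'push 3': [3]
After 'push 6': [3, 6]
After 'swap': [6, 3]
After 'dup': [6, 3, 3]
After 'mul': [6, 9]
After 'over': [6, 9, 6]
After 'push 14': [6, 9, 6, 14]
After 'lt': [6, 9, 1]
After 'push -4': [6, 9, 1, -4]
After 'push 20': [6, 9, 1, -4, 20]
After 'push 1': [6, 9, 1, -4, 20, 1]
After 'pick 0': [6, 9, 1, -4, 20, 1, 1]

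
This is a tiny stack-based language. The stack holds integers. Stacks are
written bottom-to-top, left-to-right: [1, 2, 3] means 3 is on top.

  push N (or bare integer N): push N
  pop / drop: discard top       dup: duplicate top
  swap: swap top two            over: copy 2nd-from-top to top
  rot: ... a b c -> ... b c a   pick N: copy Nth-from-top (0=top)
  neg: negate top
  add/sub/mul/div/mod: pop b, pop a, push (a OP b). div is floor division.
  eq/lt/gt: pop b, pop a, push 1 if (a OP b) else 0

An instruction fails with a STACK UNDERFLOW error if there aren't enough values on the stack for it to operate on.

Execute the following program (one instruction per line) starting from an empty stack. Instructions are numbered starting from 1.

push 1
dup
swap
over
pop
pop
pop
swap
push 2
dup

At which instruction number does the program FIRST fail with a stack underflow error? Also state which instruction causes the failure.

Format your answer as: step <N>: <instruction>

Step 1 ('push 1'): stack = [1], depth = 1
Step 2 ('dup'): stack = [1, 1], depth = 2
Step 3 ('swap'): stack = [1, 1], depth = 2
Step 4 ('over'): stack = [1, 1, 1], depth = 3
Step 5 ('pop'): stack = [1, 1], depth = 2
Step 6 ('pop'): stack = [1], depth = 1
Step 7 ('pop'): stack = [], depth = 0
Step 8 ('swap'): needs 2 value(s) but depth is 0 — STACK UNDERFLOW

Answer: step 8: swap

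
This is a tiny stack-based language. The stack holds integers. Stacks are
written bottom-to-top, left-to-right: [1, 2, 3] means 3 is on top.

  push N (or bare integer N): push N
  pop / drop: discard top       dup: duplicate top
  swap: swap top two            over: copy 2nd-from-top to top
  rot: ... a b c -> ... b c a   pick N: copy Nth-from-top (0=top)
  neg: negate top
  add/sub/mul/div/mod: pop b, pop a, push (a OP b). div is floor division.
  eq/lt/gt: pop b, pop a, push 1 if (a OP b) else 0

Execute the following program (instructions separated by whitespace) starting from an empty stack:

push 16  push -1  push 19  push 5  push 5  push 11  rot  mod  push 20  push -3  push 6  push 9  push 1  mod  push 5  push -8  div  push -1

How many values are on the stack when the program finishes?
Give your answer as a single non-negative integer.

Answer: 11

Derivation:
After 'push 16': stack = [16] (depth 1)
After 'push -1': stack = [16, -1] (depth 2)
After 'push 19': stack = [16, -1, 19] (depth 3)
After 'push 5': stack = [16, -1, 19, 5] (depth 4)
After 'push 5': stack = [16, -1, 19, 5, 5] (depth 5)
After 'push 11': stack = [16, -1, 19, 5, 5, 11] (depth 6)
After 'rot': stack = [16, -1, 19, 5, 11, 5] (depth 6)
After 'mod': stack = [16, -1, 19, 5, 1] (depth 5)
After 'push 20': stack = [16, -1, 19, 5, 1, 20] (depth 6)
After 'push -3': stack = [16, -1, 19, 5, 1, 20, -3] (depth 7)
After 'push 6': stack = [16, -1, 19, 5, 1, 20, -3, 6] (depth 8)
After 'push 9': stack = [16, -1, 19, 5, 1, 20, -3, 6, 9] (depth 9)
After 'push 1': stack = [16, -1, 19, 5, 1, 20, -3, 6, 9, 1] (depth 10)
After 'mod': stack = [16, -1, 19, 5, 1, 20, -3, 6, 0] (depth 9)
After 'push 5': stack = [16, -1, 19, 5, 1, 20, -3, 6, 0, 5] (depth 10)
After 'push -8': stack = [16, -1, 19, 5, 1, 20, -3, 6, 0, 5, -8] (depth 11)
After 'div': stack = [16, -1, 19, 5, 1, 20, -3, 6, 0, -1] (depth 10)
After 'push -1': stack = [16, -1, 19, 5, 1, 20, -3, 6, 0, -1, -1] (depth 11)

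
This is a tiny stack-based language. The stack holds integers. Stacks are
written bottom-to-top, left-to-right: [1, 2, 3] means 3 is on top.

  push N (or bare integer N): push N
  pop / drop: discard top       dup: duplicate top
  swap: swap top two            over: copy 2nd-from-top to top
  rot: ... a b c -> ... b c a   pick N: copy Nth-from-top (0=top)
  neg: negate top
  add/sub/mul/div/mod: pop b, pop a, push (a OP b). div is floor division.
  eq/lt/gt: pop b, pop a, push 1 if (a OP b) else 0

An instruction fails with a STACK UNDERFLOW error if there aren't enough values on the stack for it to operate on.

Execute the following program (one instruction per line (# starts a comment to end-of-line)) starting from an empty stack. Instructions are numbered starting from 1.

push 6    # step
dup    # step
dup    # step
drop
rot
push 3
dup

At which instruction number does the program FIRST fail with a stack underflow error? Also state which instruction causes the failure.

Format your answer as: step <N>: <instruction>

Answer: step 5: rot

Derivation:
Step 1 ('push 6'): stack = [6], depth = 1
Step 2 ('dup'): stack = [6, 6], depth = 2
Step 3 ('dup'): stack = [6, 6, 6], depth = 3
Step 4 ('drop'): stack = [6, 6], depth = 2
Step 5 ('rot'): needs 3 value(s) but depth is 2 — STACK UNDERFLOW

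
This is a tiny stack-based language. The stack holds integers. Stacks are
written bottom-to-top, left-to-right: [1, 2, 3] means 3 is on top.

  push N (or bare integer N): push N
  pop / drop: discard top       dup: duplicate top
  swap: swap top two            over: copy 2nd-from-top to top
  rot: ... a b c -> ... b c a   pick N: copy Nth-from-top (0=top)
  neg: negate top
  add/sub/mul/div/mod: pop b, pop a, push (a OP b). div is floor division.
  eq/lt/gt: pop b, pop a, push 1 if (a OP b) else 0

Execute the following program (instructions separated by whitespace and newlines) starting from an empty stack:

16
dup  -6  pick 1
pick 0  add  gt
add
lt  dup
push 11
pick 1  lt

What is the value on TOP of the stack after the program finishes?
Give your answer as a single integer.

Answer: 0

Derivation:
After 'push 16': [16]
After 'dup': [16, 16]
After 'push -6': [16, 16, -6]
After 'pick 1': [16, 16, -6, 16]
After 'pick 0': [16, 16, -6, 16, 16]
After 'add': [16, 16, -6, 32]
After 'gt': [16, 16, 0]
After 'add': [16, 16]
After 'lt': [0]
After 'dup': [0, 0]
After 'push 11': [0, 0, 11]
After 'pick 1': [0, 0, 11, 0]
After 'lt': [0, 0, 0]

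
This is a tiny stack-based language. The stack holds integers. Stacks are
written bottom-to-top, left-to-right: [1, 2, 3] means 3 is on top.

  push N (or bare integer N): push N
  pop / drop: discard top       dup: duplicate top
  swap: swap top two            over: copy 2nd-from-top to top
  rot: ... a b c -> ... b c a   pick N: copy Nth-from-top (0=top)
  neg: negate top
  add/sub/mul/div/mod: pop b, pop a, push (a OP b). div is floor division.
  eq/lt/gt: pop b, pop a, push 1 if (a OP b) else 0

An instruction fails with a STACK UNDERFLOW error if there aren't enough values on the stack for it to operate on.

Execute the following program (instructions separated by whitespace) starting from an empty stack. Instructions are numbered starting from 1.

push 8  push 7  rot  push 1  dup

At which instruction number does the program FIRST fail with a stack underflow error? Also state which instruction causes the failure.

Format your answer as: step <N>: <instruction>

Step 1 ('push 8'): stack = [8], depth = 1
Step 2 ('push 7'): stack = [8, 7], depth = 2
Step 3 ('rot'): needs 3 value(s) but depth is 2 — STACK UNDERFLOW

Answer: step 3: rot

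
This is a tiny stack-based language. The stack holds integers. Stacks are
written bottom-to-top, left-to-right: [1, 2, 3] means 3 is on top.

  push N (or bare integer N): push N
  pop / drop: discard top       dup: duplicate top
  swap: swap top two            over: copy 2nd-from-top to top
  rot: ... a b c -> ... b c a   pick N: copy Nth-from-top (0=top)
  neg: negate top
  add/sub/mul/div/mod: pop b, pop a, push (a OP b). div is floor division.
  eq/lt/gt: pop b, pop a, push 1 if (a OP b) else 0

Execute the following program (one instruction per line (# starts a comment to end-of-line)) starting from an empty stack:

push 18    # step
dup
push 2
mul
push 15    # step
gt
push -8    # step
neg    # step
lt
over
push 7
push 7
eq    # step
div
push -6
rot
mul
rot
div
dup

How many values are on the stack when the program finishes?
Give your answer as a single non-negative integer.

Answer: 3

Derivation:
After 'push 18': stack = [18] (depth 1)
After 'dup': stack = [18, 18] (depth 2)
After 'push 2': stack = [18, 18, 2] (depth 3)
After 'mul': stack = [18, 36] (depth 2)
After 'push 15': stack = [18, 36, 15] (depth 3)
After 'gt': stack = [18, 1] (depth 2)
After 'push -8': stack = [18, 1, -8] (depth 3)
After 'neg': stack = [18, 1, 8] (depth 3)
After 'lt': stack = [18, 1] (depth 2)
After 'over': stack = [18, 1, 18] (depth 3)
After 'push 7': stack = [18, 1, 18, 7] (depth 4)
After 'push 7': stack = [18, 1, 18, 7, 7] (depth 5)
After 'eq': stack = [18, 1, 18, 1] (depth 4)
After 'div': stack = [18, 1, 18] (depth 3)
After 'push -6': stack = [18, 1, 18, -6] (depth 4)
After 'rot': stack = [18, 18, -6, 1] (depth 4)
After 'mul': stack = [18, 18, -6] (depth 3)
After 'rot': stack = [18, -6, 18] (depth 3)
After 'div': stack = [18, -1] (depth 2)
After 'dup': stack = [18, -1, -1] (depth 3)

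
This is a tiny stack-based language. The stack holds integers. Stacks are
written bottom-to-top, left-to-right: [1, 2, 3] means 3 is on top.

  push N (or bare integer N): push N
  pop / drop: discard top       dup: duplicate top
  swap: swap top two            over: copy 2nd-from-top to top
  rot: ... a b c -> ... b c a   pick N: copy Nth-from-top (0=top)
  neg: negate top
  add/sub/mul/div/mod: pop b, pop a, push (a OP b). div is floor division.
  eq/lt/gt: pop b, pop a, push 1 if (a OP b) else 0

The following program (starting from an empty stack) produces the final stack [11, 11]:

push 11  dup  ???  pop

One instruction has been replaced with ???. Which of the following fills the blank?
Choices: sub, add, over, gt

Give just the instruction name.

Stack before ???: [11, 11]
Stack after ???:  [11, 11, 11]
Checking each choice:
  sub: produces []
  add: produces []
  over: MATCH
  gt: produces []


Answer: over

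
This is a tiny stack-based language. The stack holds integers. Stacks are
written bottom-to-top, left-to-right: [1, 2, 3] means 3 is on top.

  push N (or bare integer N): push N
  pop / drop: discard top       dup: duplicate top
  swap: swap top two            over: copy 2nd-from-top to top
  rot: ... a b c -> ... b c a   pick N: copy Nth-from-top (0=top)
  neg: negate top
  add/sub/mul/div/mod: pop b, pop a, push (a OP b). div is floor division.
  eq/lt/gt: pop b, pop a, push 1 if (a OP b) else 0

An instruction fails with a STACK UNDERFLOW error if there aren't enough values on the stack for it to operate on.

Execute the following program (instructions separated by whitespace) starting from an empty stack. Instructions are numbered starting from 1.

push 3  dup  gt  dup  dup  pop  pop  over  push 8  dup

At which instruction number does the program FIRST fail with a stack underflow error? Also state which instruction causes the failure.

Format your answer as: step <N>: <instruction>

Answer: step 8: over

Derivation:
Step 1 ('push 3'): stack = [3], depth = 1
Step 2 ('dup'): stack = [3, 3], depth = 2
Step 3 ('gt'): stack = [0], depth = 1
Step 4 ('dup'): stack = [0, 0], depth = 2
Step 5 ('dup'): stack = [0, 0, 0], depth = 3
Step 6 ('pop'): stack = [0, 0], depth = 2
Step 7 ('pop'): stack = [0], depth = 1
Step 8 ('over'): needs 2 value(s) but depth is 1 — STACK UNDERFLOW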